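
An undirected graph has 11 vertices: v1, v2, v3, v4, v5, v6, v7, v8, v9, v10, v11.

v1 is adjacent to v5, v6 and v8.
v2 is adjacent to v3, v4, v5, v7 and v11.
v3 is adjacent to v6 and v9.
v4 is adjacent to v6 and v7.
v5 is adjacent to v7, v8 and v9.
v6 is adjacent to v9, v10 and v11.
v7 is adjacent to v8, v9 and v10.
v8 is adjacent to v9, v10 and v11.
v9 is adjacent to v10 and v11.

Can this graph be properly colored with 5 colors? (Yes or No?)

The chromatic number is 4. v7, v8, v9, v10 are pairwise adjacent (a clique of size 4), so at least 4 colors are needed.
One proper 4-coloring: v1=red, v2=red, v3=green, v4=yellow, v5=yellow, v6=blue, v7=green, v8=blue, v9=red, v10=yellow, v11=green.
Since 5 ≥ 4, a proper 5-coloring certainly exists.

Yes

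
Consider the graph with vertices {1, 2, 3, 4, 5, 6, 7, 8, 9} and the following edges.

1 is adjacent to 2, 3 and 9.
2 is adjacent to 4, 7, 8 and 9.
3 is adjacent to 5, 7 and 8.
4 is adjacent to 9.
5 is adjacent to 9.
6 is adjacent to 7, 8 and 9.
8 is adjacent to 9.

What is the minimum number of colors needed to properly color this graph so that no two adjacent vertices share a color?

2, 4, 9 form a triangle, so at least 3 colors are needed.
3 colors suffice: color red → {3, 9}; color blue → {2, 5, 6}; color green → {1, 4, 7, 8}. Every edge joins two different colors.

3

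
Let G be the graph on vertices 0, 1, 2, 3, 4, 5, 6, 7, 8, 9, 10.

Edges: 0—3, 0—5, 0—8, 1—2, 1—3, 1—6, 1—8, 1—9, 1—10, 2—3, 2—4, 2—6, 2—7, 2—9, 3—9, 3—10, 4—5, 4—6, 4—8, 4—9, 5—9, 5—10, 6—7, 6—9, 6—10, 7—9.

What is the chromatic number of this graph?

4

2, 4, 6, 9 are mutually adjacent (a clique of size 4), so at least 4 colors are needed.
4 colors suffice: color a → {0, 9, 10}; color b → {3, 5, 6, 8}; color c → {2}; color d → {1, 4, 7}. Every edge joins two different colors.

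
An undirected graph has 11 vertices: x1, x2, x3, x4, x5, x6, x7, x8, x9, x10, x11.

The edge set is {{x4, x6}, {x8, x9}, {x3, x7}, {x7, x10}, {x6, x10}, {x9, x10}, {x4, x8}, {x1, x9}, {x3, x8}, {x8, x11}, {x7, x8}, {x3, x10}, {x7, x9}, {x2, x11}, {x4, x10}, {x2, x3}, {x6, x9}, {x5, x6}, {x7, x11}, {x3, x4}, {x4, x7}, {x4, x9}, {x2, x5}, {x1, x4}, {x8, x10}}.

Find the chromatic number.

x3, x4, x7, x8, x10 are pairwise adjacent (a clique of size 5), so at least 5 colors are needed.
5 colors suffice: color red → {x2, x4}; color blue → {x1, x6, x7}; color green → {x3, x5, x9, x11}; color yellow → {x8}; color purple → {x10}. Every edge joins two different colors.

5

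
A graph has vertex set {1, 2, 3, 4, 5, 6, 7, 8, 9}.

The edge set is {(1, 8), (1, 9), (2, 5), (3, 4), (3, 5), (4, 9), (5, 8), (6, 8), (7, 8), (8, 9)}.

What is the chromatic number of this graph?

1, 8, 9 are pairwise adjacent, so at least 3 colors are needed.
3 colors suffice: 1=c, 2=a, 3=c, 4=a, 5=b, 6=b, 7=b, 8=a, 9=b. Each edge has distinct colors on its endpoints.

3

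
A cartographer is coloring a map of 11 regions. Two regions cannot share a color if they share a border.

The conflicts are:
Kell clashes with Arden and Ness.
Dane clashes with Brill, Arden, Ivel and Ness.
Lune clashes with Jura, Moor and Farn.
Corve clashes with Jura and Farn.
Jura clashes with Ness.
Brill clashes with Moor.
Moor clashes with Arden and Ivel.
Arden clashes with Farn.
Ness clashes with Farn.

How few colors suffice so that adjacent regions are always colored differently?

2

Kell and Ness conflict, so at least 2 colors are needed.
A valid assignment using 2 colors: Kell=2, Dane=2, Lune=1, Corve=1, Jura=2, Brill=1, Moor=2, Arden=1, Ivel=1, Ness=1, Farn=2. Each listed conflict is separated.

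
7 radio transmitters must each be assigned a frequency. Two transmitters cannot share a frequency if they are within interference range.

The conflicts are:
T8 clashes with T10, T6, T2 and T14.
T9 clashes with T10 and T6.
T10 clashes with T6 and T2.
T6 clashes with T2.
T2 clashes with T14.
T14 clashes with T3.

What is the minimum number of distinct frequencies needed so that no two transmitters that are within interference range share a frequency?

4

T8, T10, T6, T2 all conflict with each other, so at least 4 frequencies are needed.
4 frequencies suffice: T8=2, T9=1, T10=4, T6=3, T2=1, T14=3, T3=1. Every pair that conflicts lands in different frequencies.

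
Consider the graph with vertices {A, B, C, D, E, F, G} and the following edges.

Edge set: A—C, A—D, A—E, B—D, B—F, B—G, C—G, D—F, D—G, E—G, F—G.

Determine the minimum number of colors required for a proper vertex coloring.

B, D, F, G are mutually adjacent (a clique of size 4), so at least 4 colors are needed.
4 colors suffice: A=red, B=yellow, C=blue, D=blue, E=blue, F=green, G=red. No two adjacent vertices share a color.

4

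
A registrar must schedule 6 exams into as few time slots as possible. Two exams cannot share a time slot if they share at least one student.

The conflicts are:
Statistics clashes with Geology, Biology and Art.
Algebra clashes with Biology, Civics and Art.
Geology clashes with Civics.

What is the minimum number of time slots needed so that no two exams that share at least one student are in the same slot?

The cycle Geology-Civics-Algebra-Art-Statistics-Geology has odd length 5, so it cannot be 2-colored; at least 3 time slots are needed.
3 time slots suffice: Statistics=1, Algebra=1, Geology=3, Biology=2, Civics=2, Art=2. Every pair that conflicts lands in different time slots.

3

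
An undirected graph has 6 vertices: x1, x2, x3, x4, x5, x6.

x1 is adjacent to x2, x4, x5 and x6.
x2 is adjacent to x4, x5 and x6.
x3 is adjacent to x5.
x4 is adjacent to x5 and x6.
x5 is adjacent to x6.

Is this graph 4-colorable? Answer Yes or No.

x1, x2, x4, x5, x6 form a clique, so at least 5 colors are needed.
So 4 colors are not enough.

No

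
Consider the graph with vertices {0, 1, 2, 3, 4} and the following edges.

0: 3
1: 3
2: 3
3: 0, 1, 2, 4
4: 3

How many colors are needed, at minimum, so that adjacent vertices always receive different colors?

0 and 3 are adjacent, so at least 2 colors are needed.
A valid assignment using 2 colors: 0=blue, 1=blue, 2=blue, 3=red, 4=blue. No two adjacent vertices share a color.

2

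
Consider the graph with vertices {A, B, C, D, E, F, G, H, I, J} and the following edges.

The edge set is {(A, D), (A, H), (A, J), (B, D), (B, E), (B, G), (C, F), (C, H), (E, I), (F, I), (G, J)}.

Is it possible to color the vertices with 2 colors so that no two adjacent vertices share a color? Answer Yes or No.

The cycle J-G-B-D-A-J has odd length 5, so it cannot be 2-colored; at least 3 colors are needed.
So 2 colors are not enough.

No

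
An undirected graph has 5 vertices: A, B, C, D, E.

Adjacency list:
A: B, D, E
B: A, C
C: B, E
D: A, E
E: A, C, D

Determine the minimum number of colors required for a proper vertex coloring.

A, D, E form a triangle, so at least 3 colors are needed.
3 colors suffice: color 1 → {A, C}; color 2 → {B, E}; color 3 → {D}. No two adjacent vertices share a color.

3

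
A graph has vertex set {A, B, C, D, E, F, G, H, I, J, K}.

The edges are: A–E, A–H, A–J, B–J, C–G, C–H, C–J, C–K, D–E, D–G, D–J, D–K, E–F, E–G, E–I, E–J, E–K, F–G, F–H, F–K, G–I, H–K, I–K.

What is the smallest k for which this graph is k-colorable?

3

D, E, G are pairwise adjacent, so at least 3 colors are needed.
3 colors suffice: color 1 → {B, E, H}; color 2 → {G, J, K}; color 3 → {A, C, D, F, I}. Every edge joins two different colors.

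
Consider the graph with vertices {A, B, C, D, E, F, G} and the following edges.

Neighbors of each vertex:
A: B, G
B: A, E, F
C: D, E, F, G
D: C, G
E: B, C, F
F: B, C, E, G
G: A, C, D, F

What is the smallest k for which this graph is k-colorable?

3

C, D, G are mutually adjacent, so at least 3 colors are needed.
3 colors suffice: color red → {E, G}; color blue → {B, C}; color green → {A, D, F}. Every edge joins two different colors.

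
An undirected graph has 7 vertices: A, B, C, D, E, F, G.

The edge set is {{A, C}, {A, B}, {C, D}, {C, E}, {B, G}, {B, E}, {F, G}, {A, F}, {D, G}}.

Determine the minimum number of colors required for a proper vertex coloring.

3

The cycle D-G-F-A-C-D has odd length 5, so it cannot be 2-colored; at least 3 colors are needed.
3 colors suffice: color 1 → {B, C, F}; color 2 → {A, E, G}; color 3 → {D}. Each edge has distinct colors on its endpoints.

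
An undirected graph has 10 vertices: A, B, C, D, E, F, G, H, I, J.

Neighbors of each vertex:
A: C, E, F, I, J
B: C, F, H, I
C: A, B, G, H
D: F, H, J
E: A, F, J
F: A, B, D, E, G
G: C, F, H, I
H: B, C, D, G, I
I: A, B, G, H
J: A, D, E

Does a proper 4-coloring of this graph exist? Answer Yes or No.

Yes

The chromatic number is 3. B, H, I form a triangle, so at least 3 colors are needed.
A valid assignment using 3 colors: A=2, B=2, C=3, D=2, E=3, F=1, G=2, H=1, I=3, J=1.
Since 4 ≥ 3, a proper 4-coloring certainly exists.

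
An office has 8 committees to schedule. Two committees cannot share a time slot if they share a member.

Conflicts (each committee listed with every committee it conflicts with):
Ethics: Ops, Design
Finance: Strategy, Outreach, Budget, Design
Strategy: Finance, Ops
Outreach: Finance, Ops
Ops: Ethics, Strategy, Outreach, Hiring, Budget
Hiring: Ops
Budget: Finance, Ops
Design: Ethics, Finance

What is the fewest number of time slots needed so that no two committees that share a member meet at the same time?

The cycle Design-Finance-Budget-Ops-Ethics-Design has odd length 5, so it cannot be 2-colored; at least 3 time slots are needed.
3 time slots suffice: time slot 1 → {Finance, Ops}; time slot 2 → {Strategy, Outreach, Hiring, Budget, Design}; time slot 3 → {Ethics}. No two conflicting committees share a time slot.

3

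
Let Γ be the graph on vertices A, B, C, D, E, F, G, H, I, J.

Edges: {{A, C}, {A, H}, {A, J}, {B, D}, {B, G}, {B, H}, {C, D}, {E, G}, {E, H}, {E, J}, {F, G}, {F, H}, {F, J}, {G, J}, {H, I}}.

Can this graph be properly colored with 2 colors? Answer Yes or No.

No

F, G, J form a triangle, so at least 3 colors are needed.
So 2 colors are not enough.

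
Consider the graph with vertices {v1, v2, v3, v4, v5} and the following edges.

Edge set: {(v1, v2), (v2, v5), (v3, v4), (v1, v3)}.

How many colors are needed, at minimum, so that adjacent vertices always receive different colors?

2

v2 and v5 are adjacent, so at least 2 colors are needed.
One proper 2-coloring: v1=B, v2=R, v3=R, v4=B, v5=B. Each edge has distinct colors on its endpoints.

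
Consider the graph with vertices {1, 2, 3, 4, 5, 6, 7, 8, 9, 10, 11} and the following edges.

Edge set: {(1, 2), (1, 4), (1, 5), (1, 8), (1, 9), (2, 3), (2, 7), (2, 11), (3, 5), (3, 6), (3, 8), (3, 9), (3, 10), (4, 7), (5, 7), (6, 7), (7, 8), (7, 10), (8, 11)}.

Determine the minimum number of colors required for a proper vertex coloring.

1 and 4 are adjacent, so at least 2 colors are needed.
2 colors suffice: color a → {1, 3, 7, 11}; color b → {2, 4, 5, 6, 8, 9, 10}. Each edge has distinct colors on its endpoints.

2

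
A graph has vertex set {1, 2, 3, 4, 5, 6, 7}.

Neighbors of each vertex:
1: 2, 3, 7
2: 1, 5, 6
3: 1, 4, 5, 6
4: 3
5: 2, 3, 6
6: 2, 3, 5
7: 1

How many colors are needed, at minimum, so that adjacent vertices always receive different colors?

3, 5, 6 are mutually adjacent, so at least 3 colors are needed.
3 colors suffice: color a → {2, 3, 7}; color b → {1, 4, 5}; color c → {6}. Every edge joins two different colors.

3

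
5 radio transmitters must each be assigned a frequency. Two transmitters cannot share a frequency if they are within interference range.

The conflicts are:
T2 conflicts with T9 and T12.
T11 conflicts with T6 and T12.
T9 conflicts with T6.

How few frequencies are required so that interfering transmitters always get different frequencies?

The cycle T11-T6-T9-T2-T12-T11 has odd length 5, so it cannot be 2-colored; at least 3 frequencies are needed.
3 frequencies suffice: T2=2, T11=1, T9=1, T6=2, T12=3. Each listed conflict is separated.

3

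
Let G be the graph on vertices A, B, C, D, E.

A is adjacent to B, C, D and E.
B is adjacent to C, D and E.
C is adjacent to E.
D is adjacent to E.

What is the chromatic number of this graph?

4

A, B, C, E form a clique, so at least 4 colors are needed.
4 colors suffice: color 1 → {A}; color 2 → {E}; color 3 → {B}; color 4 → {C, D}. No two adjacent vertices share a color.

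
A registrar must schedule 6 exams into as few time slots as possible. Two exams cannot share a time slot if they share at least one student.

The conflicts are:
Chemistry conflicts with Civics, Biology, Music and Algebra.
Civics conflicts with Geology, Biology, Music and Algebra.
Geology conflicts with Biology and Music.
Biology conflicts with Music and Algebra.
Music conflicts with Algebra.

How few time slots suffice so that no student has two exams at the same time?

5

Chemistry, Civics, Biology, Music, Algebra all conflict with each other, so at least 5 time slots are needed.
5 time slots suffice: time slot 1 → {Civics}; time slot 2 → {Biology}; time slot 3 → {Music}; time slot 4 → {Chemistry, Geology}; time slot 5 → {Algebra}. Every pair that conflicts lands in different time slots.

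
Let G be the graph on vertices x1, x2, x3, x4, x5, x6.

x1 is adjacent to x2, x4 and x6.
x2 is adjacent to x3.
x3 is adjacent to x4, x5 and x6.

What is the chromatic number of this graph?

x1 and x6 are adjacent, so at least 2 colors are needed.
One proper 2-coloring: x1=1, x2=2, x3=1, x4=2, x5=2, x6=2. Each edge has distinct colors on its endpoints.

2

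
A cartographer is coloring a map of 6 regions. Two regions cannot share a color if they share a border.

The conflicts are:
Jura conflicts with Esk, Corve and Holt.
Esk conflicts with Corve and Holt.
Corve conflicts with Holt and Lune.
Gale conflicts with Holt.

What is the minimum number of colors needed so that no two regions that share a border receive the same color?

Jura, Esk, Corve, Holt pairwise conflict, so at least 4 colors are needed.
One proper 4-coloring: Jura=3, Esk=4, Corve=2, Gale=2, Holt=1, Lune=1. Each listed conflict is separated.

4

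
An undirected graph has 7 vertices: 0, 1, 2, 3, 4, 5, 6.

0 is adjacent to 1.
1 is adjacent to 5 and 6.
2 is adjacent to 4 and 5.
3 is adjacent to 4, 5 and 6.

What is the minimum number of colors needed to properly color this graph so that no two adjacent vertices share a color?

3 and 4 are adjacent, so at least 2 colors are needed.
2 colors suffice: color red → {1, 2, 3}; color blue → {0, 4, 5, 6}. No two adjacent vertices share a color.

2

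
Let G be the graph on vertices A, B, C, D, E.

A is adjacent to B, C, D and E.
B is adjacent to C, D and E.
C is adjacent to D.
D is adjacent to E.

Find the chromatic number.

A, B, D, E form a clique, so at least 4 colors are needed.
4 colors suffice: color 1 → {B}; color 2 → {A}; color 3 → {D}; color 4 → {C, E}. Each edge has distinct colors on its endpoints.

4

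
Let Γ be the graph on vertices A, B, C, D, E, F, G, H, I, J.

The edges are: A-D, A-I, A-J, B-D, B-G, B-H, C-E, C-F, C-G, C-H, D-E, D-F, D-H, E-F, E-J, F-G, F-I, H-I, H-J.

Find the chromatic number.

D, E, F form a triangle, so at least 3 colors are needed.
A valid assignment using 3 colors: A=blue, B=green, C=red, D=red, E=blue, F=green, G=blue, H=blue, I=red, J=red. No two adjacent vertices share a color.

3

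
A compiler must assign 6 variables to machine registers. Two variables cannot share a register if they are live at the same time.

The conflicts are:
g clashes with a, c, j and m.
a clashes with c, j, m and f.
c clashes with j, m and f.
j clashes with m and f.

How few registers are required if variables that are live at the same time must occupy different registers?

5

g, a, c, j, m all conflict with each other, so at least 5 registers are needed.
Using 5 registers: g=5, a=2, c=3, j=1, m=4, f=4. Each listed conflict is separated.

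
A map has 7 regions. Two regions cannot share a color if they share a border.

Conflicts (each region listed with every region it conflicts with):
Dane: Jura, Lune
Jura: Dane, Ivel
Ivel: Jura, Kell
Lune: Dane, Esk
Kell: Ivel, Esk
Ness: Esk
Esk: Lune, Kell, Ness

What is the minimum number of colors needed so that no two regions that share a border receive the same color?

2

Ivel and Kell conflict, so at least 2 colors are needed.
A valid assignment using 2 colors: Dane=1, Jura=2, Ivel=1, Lune=2, Kell=2, Ness=2, Esk=1. Every pair that conflicts lands in different colors.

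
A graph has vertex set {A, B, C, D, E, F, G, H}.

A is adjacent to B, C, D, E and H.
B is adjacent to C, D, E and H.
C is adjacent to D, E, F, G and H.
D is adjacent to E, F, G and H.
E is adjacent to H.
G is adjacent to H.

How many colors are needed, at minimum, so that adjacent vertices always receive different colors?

A, B, C, D, E, H are mutually adjacent (a clique of size 6), so at least 6 colors are needed.
6 colors suffice: color 1 → {C}; color 2 → {D}; color 3 → {F, H}; color 4 → {E, G}; color 5 → {A}; color 6 → {B}. Every edge joins two different colors.

6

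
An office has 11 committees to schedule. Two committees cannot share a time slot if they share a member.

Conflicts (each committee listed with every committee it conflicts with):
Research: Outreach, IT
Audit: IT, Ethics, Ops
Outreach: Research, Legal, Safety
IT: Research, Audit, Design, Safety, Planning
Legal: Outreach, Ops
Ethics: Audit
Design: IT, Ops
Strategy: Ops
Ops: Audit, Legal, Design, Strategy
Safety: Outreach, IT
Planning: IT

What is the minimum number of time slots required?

IT and Safety conflict, so at least 2 time slots are needed.
A valid assignment using 2 time slots: Research=2, Audit=2, Outreach=1, IT=1, Legal=2, Ethics=1, Design=2, Strategy=2, Ops=1, Safety=2, Planning=2. Each listed conflict is separated.

2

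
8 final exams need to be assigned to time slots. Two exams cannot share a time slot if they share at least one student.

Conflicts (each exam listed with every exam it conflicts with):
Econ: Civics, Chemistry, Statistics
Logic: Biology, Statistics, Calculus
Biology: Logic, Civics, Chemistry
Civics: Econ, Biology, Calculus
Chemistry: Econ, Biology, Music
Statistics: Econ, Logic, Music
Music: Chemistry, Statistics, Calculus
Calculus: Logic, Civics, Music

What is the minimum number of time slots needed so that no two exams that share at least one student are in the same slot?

The cycle Civics-Econ-Chemistry-Music-Calculus-Civics has odd length 5, so it cannot be 2-colored; at least 3 time slots are needed.
3 time slots suffice: time slot 1 → {Logic, Civics, Chemistry}; time slot 2 → {Econ, Biology, Music}; time slot 3 → {Statistics, Calculus}. No two conflicting exams share a time slot.

3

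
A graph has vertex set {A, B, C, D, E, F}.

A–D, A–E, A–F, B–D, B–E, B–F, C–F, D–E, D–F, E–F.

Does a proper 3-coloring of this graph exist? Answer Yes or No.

No

B, D, E, F are pairwise adjacent (a clique of size 4), so at least 4 colors are needed.
So 3 colors are not enough.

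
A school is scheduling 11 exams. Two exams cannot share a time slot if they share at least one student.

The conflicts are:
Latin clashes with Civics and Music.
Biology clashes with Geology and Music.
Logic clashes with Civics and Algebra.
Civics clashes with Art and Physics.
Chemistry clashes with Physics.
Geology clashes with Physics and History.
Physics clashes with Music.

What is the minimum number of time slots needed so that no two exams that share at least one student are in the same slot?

Physics and Music conflict, so at least 2 time slots are needed.
Using 2 time slots: Latin=1, Biology=1, Logic=1, Civics=2, Chemistry=2, Algebra=2, Art=1, Geology=2, Physics=1, History=1, Music=2. Every pair that conflicts lands in different time slots.

2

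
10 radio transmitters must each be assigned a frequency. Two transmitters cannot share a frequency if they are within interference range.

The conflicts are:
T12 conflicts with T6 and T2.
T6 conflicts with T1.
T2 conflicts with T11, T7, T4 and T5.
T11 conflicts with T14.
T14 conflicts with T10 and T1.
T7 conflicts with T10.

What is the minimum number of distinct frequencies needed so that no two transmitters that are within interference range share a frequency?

The cycle T11-T14-T10-T7-T2-T11 has odd length 5, so it cannot be 2-colored; at least 3 frequencies are needed.
A valid assignment using 3 frequencies: T12=2, T6=1, T2=1, T11=2, T14=1, T7=3, T4=2, T10=2, T5=2, T1=2. Every pair that conflicts lands in different frequencies.

3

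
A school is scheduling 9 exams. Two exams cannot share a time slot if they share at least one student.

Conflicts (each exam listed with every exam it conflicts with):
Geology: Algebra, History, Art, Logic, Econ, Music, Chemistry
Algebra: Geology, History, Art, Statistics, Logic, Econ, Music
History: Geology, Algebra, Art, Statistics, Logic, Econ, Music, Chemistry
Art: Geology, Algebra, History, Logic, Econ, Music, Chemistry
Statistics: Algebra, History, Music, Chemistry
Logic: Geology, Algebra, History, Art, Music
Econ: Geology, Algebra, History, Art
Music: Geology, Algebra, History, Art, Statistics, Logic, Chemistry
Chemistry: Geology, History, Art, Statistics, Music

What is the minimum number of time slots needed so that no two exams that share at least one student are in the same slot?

Geology, Algebra, History, Art, Logic, Music are mutually in conflict, so at least 6 time slots are needed.
A valid assignment using 6 time slots: Geology=4, Algebra=2, History=1, Art=3, Statistics=3, Logic=6, Econ=5, Music=5, Chemistry=2. No two conflicting exams share a time slot.

6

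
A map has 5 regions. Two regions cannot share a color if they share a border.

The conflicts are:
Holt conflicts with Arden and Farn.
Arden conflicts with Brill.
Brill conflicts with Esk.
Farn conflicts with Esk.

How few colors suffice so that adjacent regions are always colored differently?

3

The cycle Brill-Arden-Holt-Farn-Esk-Brill has odd length 5, so it cannot be 2-colored; at least 3 colors are needed.
3 colors suffice: color 1 → {Holt, Esk}; color 2 → {Arden, Farn}; color 3 → {Brill}. Every pair that conflicts lands in different colors.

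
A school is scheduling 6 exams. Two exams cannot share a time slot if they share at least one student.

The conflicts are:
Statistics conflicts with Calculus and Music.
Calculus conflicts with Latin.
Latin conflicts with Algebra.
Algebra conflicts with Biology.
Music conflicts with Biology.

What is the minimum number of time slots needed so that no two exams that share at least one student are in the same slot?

Calculus and Latin conflict, so at least 2 time slots are needed.
2 time slots suffice: time slot 1 → {Calculus, Algebra, Music}; time slot 2 → {Statistics, Latin, Biology}. No two conflicting exams share a time slot.

2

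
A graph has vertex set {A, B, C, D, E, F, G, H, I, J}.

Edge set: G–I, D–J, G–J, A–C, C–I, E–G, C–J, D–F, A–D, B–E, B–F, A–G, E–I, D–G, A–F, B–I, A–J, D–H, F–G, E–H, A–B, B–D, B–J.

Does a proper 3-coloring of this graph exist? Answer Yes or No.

No

A, D, F, G form a clique, so at least 4 colors are needed.
So 3 colors are not enough.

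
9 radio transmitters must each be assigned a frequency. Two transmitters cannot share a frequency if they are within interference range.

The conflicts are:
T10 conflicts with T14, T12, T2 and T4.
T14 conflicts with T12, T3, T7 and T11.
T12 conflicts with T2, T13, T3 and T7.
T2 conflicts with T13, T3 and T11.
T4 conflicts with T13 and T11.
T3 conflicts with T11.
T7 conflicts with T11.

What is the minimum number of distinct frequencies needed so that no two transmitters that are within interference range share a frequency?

T2, T3, T11 pairwise conflict, so at least 3 frequencies are needed.
3 frequencies suffice: frequency 1 → {T12, T11}; frequency 2 → {T14, T2, T4}; frequency 3 → {T10, T13, T3, T7}. Each listed conflict is separated.

3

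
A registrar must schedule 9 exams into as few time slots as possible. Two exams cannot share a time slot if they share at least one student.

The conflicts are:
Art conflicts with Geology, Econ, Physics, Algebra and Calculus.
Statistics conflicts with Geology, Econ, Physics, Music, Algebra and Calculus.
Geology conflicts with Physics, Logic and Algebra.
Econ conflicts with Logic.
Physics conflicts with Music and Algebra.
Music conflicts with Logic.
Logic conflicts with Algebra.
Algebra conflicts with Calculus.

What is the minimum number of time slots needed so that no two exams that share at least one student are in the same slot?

4

Art, Geology, Physics, Algebra are mutually in conflict, so at least 4 time slots are needed.
4 time slots suffice: time slot 1 → {Econ, Music, Algebra}; time slot 2 → {Art, Statistics, Logic}; time slot 3 → {Physics, Calculus}; time slot 4 → {Geology}. Each listed conflict is separated.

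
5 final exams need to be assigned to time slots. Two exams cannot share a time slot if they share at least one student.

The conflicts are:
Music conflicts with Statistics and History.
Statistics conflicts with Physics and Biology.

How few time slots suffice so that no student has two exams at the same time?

2

Statistics and Physics conflict, so at least 2 time slots are needed.
2 time slots suffice: time slot 1 → {Statistics, History}; time slot 2 → {Music, Physics, Biology}. No two conflicting exams share a time slot.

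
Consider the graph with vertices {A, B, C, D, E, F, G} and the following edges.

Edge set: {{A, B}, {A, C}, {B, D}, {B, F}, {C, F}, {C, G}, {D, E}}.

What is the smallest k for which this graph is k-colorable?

2

C and F are adjacent, so at least 2 colors are needed.
2 colors suffice: color 1 → {B, C, E}; color 2 → {A, D, F, G}. Each edge has distinct colors on its endpoints.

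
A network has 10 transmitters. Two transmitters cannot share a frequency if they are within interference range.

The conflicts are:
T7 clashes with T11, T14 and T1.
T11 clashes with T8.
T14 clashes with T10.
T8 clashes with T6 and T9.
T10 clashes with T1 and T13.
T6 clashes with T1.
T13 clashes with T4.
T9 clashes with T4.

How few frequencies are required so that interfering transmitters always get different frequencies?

3

The cycle T11-T7-T1-T6-T8-T11 has odd length 5, so it cannot be 2-colored; at least 3 frequencies are needed.
3 frequencies suffice: frequency 1 → {T14, T8, T1, T4}; frequency 2 → {T7, T10, T6, T9}; frequency 3 → {T11, T13}. Each listed conflict is separated.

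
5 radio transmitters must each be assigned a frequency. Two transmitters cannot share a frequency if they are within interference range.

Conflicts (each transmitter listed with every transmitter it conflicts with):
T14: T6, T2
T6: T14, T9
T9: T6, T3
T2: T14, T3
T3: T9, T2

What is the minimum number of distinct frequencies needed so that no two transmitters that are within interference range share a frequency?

The cycle T9-T3-T2-T14-T6-T9 has odd length 5, so it cannot be 2-colored; at least 3 frequencies are needed.
A valid assignment using 3 frequencies: T14=2, T6=1, T9=3, T2=1, T3=2. No two conflicting transmitters share a frequency.

3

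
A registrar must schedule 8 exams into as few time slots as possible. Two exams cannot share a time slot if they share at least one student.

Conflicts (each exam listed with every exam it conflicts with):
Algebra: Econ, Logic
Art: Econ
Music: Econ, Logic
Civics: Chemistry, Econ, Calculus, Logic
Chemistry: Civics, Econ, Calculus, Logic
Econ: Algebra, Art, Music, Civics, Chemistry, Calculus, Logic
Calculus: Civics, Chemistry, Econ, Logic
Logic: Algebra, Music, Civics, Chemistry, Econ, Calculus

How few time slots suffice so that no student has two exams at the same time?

Civics, Chemistry, Econ, Calculus, Logic all conflict with each other, so at least 5 time slots are needed.
5 time slots suffice: time slot 1 → {Econ}; time slot 2 → {Art, Logic}; time slot 3 → {Algebra, Music, Chemistry}; time slot 4 → {Civics}; time slot 5 → {Calculus}. Each listed conflict is separated.

5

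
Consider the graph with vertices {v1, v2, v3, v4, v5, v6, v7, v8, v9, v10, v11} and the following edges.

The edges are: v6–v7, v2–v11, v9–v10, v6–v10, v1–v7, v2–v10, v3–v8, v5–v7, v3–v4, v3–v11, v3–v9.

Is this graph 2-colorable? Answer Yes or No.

No

The cycle v11-v2-v10-v9-v3-v11 has odd length 5, so it cannot be 2-colored; at least 3 colors are needed.
So 2 colors are not enough.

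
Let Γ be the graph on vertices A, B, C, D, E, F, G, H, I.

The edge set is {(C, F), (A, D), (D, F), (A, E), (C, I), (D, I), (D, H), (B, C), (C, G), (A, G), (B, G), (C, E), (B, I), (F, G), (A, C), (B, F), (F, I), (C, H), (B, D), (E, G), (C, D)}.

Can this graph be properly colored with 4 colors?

B, C, D, F, I are mutually adjacent (a clique of size 5), so at least 5 colors are needed.
So 4 colors are not enough.

No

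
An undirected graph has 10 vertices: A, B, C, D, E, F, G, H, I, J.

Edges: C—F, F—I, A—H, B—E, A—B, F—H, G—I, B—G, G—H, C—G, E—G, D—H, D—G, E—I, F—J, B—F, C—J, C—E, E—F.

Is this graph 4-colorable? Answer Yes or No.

Yes

The chromatic number is 3. D, G, H are pairwise adjacent, so at least 3 colors are needed.
3 colors suffice: color 1 → {A, F, G}; color 2 → {E, H, J}; color 3 → {B, C, D, I}.
Since 4 ≥ 3, a proper 4-coloring certainly exists.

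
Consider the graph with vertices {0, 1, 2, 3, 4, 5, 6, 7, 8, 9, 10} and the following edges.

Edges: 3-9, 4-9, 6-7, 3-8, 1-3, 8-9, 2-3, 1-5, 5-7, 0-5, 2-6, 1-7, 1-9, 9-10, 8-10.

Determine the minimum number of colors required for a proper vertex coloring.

1, 3, 9 form a triangle, so at least 3 colors are needed.
3 colors suffice: color a → {0, 2, 7, 9}; color b → {1, 4, 6, 8}; color c → {3, 5, 10}. Each edge has distinct colors on its endpoints.

3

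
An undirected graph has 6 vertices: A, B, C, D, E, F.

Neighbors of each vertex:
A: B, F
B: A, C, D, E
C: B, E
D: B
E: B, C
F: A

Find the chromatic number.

3

B, C, E are pairwise adjacent, so at least 3 colors are needed.
A valid assignment using 3 colors: A=blue, B=red, C=blue, D=blue, E=green, F=red. Every edge joins two different colors.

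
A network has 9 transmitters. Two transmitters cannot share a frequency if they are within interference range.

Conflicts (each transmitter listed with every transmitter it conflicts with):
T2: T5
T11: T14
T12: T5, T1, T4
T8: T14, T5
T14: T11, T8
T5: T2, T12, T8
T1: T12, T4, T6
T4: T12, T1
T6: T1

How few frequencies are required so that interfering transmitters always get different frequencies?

T12, T1, T4 pairwise conflict, so at least 3 frequencies are needed.
A valid assignment using 3 frequencies: T2=2, T11=2, T12=2, T8=2, T14=1, T5=1, T1=1, T4=3, T6=2. Each listed conflict is separated.

3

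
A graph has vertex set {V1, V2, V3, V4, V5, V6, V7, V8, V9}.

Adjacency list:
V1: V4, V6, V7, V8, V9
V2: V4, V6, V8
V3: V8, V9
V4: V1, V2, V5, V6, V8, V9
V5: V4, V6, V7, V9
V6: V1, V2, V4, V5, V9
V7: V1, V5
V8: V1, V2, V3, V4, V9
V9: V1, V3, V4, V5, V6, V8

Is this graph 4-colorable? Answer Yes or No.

The chromatic number is 4. V4, V5, V6, V9 are pairwise adjacent (a clique of size 4), so at least 4 colors are needed.
One proper 4-coloring: V1=3, V2=2, V3=1, V4=1, V5=3, V6=4, V7=1, V8=4, V9=2.
That is already a proper 4-coloring.

Yes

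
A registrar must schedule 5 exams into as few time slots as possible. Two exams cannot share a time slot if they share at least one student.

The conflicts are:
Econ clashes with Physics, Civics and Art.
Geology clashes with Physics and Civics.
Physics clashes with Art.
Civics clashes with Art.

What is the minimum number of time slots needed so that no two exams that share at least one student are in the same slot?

3

Econ, Civics, Art are mutually in conflict, so at least 3 time slots are needed.
3 time slots suffice: Econ=2, Geology=2, Physics=1, Civics=1, Art=3. No two conflicting exams share a time slot.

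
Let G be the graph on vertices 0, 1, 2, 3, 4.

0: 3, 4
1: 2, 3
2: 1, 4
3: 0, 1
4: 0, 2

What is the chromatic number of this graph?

3

The cycle 1-3-0-4-2-1 has odd length 5, so it cannot be 2-colored; at least 3 colors are needed.
3 colors suffice: color red → {0, 2}; color blue → {3, 4}; color green → {1}. No two adjacent vertices share a color.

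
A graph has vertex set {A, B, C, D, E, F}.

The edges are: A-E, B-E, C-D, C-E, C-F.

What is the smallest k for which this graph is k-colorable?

2

A and E are adjacent, so at least 2 colors are needed.
2 colors suffice: color red → {A, B, C}; color blue → {D, E, F}. Each edge has distinct colors on its endpoints.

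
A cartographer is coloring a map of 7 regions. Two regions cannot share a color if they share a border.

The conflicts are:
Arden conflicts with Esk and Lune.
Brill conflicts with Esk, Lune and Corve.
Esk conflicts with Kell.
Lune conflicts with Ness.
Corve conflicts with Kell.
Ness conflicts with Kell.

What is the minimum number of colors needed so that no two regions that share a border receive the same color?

3

The cycle Kell-Esk-Brill-Lune-Ness-Kell has odd length 5, so it cannot be 2-colored; at least 3 colors are needed.
3 colors suffice: color 1 → {Arden, Brill, Kell}; color 2 → {Esk, Lune, Corve}; color 3 → {Ness}. Every pair that conflicts lands in different colors.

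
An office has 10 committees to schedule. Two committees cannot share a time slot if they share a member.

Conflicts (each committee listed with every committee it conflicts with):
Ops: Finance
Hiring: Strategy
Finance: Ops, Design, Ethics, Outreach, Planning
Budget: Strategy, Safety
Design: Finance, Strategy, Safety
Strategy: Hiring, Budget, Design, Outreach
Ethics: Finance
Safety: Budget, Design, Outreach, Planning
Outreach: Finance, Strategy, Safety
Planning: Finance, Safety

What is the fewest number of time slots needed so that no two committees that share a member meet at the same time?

Budget and Safety conflict, so at least 2 time slots are needed.
A valid assignment using 2 time slots: Ops=2, Hiring=2, Finance=1, Budget=2, Design=2, Strategy=1, Ethics=2, Safety=1, Outreach=2, Planning=2. Each listed conflict is separated.

2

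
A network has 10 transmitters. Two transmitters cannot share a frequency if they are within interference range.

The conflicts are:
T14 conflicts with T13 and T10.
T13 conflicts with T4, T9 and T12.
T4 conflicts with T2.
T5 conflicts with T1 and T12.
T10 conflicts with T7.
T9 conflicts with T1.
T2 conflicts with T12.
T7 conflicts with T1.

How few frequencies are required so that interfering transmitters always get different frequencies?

The cycle T5-T12-T13-T9-T1-T5 has odd length 5, so it cannot be 2-colored; at least 3 frequencies are needed.
3 frequencies suffice: T14=2, T13=1, T4=2, T5=3, T10=1, T9=2, T2=1, T7=2, T1=1, T12=2. Every pair that conflicts lands in different frequencies.

3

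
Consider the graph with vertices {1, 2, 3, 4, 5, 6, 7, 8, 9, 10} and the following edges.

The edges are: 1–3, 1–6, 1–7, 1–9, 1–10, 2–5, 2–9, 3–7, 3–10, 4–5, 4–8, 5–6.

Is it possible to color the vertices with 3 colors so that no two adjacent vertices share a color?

The chromatic number is 3. 1, 3, 7 form a triangle, so at least 3 colors are needed.
3 colors suffice: color a → {1, 5, 8}; color b → {3, 4, 6, 9}; color c → {2, 7, 10}.
That is already a proper 3-coloring.

Yes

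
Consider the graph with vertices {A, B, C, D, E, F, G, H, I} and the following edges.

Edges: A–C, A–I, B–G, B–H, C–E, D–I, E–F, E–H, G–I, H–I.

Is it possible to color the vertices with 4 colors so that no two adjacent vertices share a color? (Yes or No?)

Yes

The chromatic number is 3. The cycle H-E-C-A-I-H has odd length 5, so it cannot be 2-colored; at least 3 colors are needed.
A valid assignment using 3 colors: A=green, B=red, C=blue, D=blue, E=red, F=blue, G=blue, H=blue, I=red.
Since 4 ≥ 3, a proper 4-coloring certainly exists.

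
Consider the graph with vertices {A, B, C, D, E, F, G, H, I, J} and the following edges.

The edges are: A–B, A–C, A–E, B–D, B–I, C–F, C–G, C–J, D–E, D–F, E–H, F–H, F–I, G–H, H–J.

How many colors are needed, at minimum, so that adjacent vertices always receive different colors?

The cycle E-A-C-G-H-E has odd length 5, so it cannot be 2-colored; at least 3 colors are needed.
One proper 3-coloring: A=green, B=red, C=red, D=green, E=blue, F=blue, G=blue, H=red, I=green, J=blue. Every edge joins two different colors.

3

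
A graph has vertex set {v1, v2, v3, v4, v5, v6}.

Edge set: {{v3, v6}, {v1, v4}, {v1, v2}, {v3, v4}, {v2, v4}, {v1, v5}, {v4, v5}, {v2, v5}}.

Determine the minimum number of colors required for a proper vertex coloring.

4

v1, v2, v4, v5 are mutually adjacent (a clique of size 4), so at least 4 colors are needed.
A valid assignment using 4 colors: v1=2, v2=4, v3=2, v4=1, v5=3, v6=1. Every edge joins two different colors.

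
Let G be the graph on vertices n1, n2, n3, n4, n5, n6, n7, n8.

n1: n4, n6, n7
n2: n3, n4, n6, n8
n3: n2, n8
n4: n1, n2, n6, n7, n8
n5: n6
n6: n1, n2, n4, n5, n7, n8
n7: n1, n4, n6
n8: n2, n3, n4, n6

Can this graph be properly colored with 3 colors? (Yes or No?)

n2, n4, n6, n8 are pairwise adjacent (a clique of size 4), so at least 4 colors are needed.
So 3 colors are not enough.

No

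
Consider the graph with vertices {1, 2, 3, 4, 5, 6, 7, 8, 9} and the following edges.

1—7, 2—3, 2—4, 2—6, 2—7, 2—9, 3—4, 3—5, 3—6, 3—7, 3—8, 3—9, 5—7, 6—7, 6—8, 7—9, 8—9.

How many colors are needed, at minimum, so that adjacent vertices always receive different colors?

4

2, 3, 7, 9 are mutually adjacent (a clique of size 4), so at least 4 colors are needed.
One proper 4-coloring: 1=red, 2=green, 3=red, 4=blue, 5=green, 6=yellow, 7=blue, 8=blue, 9=yellow. Every edge joins two different colors.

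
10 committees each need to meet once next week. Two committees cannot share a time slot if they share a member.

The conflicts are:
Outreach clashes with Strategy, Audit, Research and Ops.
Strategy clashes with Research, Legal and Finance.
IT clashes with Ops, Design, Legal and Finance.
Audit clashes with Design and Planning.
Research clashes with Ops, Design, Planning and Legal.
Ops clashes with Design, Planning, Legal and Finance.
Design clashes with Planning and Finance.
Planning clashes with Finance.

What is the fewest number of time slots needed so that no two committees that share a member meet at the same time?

4

IT, Ops, Design, Finance all conflict with each other, so at least 4 time slots are needed.
A valid assignment using 4 time slots: Outreach=2, Strategy=1, IT=4, Audit=1, Research=3, Ops=1, Design=2, Planning=4, Legal=2, Finance=3. Every pair that conflicts lands in different time slots.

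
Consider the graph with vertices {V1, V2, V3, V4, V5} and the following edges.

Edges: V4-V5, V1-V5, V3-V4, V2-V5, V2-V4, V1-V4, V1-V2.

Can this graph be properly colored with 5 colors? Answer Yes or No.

The chromatic number is 4. V1, V2, V4, V5 form a clique, so at least 4 colors are needed.
4 colors suffice: color red → {V4}; color blue → {V3, V5}; color green → {V2}; color yellow → {V1}.
Since 5 ≥ 4, a proper 5-coloring certainly exists.

Yes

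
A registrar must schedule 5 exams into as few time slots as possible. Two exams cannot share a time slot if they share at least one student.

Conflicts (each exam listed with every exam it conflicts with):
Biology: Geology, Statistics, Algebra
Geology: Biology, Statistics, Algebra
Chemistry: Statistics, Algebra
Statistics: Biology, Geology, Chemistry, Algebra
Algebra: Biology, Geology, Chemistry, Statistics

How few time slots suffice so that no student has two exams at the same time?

Biology, Geology, Statistics, Algebra all conflict with each other, so at least 4 time slots are needed.
4 time slots suffice: time slot 1 → {Statistics}; time slot 2 → {Algebra}; time slot 3 → {Biology, Chemistry}; time slot 4 → {Geology}. No two conflicting exams share a time slot.

4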